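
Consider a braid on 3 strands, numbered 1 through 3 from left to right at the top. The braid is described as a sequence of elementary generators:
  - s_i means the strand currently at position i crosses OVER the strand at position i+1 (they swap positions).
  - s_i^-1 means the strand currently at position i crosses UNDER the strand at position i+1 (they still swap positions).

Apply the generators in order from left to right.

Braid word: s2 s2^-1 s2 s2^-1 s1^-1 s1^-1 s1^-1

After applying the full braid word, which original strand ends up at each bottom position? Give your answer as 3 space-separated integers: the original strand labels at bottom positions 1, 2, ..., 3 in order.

Gen 1 (s2): strand 2 crosses over strand 3. Perm now: [1 3 2]
Gen 2 (s2^-1): strand 3 crosses under strand 2. Perm now: [1 2 3]
Gen 3 (s2): strand 2 crosses over strand 3. Perm now: [1 3 2]
Gen 4 (s2^-1): strand 3 crosses under strand 2. Perm now: [1 2 3]
Gen 5 (s1^-1): strand 1 crosses under strand 2. Perm now: [2 1 3]
Gen 6 (s1^-1): strand 2 crosses under strand 1. Perm now: [1 2 3]
Gen 7 (s1^-1): strand 1 crosses under strand 2. Perm now: [2 1 3]

Answer: 2 1 3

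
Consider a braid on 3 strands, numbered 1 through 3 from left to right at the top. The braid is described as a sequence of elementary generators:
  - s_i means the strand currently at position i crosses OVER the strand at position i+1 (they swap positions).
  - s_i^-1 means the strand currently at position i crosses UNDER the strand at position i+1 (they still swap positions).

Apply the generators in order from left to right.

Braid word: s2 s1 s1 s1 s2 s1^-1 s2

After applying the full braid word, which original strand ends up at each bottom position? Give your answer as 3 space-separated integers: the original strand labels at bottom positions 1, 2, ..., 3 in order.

Answer: 2 1 3

Derivation:
Gen 1 (s2): strand 2 crosses over strand 3. Perm now: [1 3 2]
Gen 2 (s1): strand 1 crosses over strand 3. Perm now: [3 1 2]
Gen 3 (s1): strand 3 crosses over strand 1. Perm now: [1 3 2]
Gen 4 (s1): strand 1 crosses over strand 3. Perm now: [3 1 2]
Gen 5 (s2): strand 1 crosses over strand 2. Perm now: [3 2 1]
Gen 6 (s1^-1): strand 3 crosses under strand 2. Perm now: [2 3 1]
Gen 7 (s2): strand 3 crosses over strand 1. Perm now: [2 1 3]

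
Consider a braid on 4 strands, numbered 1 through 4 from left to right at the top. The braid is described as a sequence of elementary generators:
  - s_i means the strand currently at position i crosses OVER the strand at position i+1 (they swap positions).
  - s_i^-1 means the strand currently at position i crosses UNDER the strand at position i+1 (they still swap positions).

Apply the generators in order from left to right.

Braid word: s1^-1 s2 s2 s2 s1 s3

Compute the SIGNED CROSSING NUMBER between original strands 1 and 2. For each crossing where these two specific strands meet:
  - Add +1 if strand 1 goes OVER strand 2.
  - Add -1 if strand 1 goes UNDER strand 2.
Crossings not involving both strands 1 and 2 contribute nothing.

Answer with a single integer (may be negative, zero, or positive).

Gen 1: 1 under 2. Both 1&2? yes. Contrib: -1. Sum: -1
Gen 2: crossing 1x3. Both 1&2? no. Sum: -1
Gen 3: crossing 3x1. Both 1&2? no. Sum: -1
Gen 4: crossing 1x3. Both 1&2? no. Sum: -1
Gen 5: crossing 2x3. Both 1&2? no. Sum: -1
Gen 6: crossing 1x4. Both 1&2? no. Sum: -1

Answer: -1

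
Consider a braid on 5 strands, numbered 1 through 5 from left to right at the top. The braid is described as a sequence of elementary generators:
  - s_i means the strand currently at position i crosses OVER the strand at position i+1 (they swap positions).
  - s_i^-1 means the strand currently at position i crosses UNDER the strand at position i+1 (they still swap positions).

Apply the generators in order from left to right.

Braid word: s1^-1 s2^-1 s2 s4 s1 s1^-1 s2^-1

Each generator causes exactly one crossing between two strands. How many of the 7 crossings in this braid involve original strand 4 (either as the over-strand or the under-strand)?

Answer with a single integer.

Gen 1: crossing 1x2. Involves strand 4? no. Count so far: 0
Gen 2: crossing 1x3. Involves strand 4? no. Count so far: 0
Gen 3: crossing 3x1. Involves strand 4? no. Count so far: 0
Gen 4: crossing 4x5. Involves strand 4? yes. Count so far: 1
Gen 5: crossing 2x1. Involves strand 4? no. Count so far: 1
Gen 6: crossing 1x2. Involves strand 4? no. Count so far: 1
Gen 7: crossing 1x3. Involves strand 4? no. Count so far: 1

Answer: 1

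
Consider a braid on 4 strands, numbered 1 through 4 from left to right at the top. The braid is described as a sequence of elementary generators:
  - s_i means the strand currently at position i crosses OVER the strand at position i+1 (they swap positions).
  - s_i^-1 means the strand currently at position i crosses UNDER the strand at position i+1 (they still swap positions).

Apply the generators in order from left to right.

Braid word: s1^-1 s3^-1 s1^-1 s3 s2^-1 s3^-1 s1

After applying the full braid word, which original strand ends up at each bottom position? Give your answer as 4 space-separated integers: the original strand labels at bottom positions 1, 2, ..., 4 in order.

Gen 1 (s1^-1): strand 1 crosses under strand 2. Perm now: [2 1 3 4]
Gen 2 (s3^-1): strand 3 crosses under strand 4. Perm now: [2 1 4 3]
Gen 3 (s1^-1): strand 2 crosses under strand 1. Perm now: [1 2 4 3]
Gen 4 (s3): strand 4 crosses over strand 3. Perm now: [1 2 3 4]
Gen 5 (s2^-1): strand 2 crosses under strand 3. Perm now: [1 3 2 4]
Gen 6 (s3^-1): strand 2 crosses under strand 4. Perm now: [1 3 4 2]
Gen 7 (s1): strand 1 crosses over strand 3. Perm now: [3 1 4 2]

Answer: 3 1 4 2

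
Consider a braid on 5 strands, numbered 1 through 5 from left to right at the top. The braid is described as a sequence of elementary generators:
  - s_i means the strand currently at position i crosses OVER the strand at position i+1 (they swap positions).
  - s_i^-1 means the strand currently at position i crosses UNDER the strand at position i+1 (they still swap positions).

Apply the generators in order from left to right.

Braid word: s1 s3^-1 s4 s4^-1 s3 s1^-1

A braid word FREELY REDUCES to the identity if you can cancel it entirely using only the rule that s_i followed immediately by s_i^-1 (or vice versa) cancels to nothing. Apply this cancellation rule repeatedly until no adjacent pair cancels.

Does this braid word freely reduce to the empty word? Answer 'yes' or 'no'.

Answer: yes

Derivation:
Gen 1 (s1): push. Stack: [s1]
Gen 2 (s3^-1): push. Stack: [s1 s3^-1]
Gen 3 (s4): push. Stack: [s1 s3^-1 s4]
Gen 4 (s4^-1): cancels prior s4. Stack: [s1 s3^-1]
Gen 5 (s3): cancels prior s3^-1. Stack: [s1]
Gen 6 (s1^-1): cancels prior s1. Stack: []
Reduced word: (empty)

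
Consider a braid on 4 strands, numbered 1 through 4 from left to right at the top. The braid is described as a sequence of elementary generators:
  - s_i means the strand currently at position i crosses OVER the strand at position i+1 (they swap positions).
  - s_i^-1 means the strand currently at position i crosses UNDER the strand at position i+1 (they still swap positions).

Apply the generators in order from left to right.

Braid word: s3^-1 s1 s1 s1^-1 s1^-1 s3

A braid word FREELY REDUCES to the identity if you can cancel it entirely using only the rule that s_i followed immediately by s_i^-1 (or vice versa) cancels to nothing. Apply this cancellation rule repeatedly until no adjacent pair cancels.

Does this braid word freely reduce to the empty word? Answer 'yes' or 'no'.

Answer: yes

Derivation:
Gen 1 (s3^-1): push. Stack: [s3^-1]
Gen 2 (s1): push. Stack: [s3^-1 s1]
Gen 3 (s1): push. Stack: [s3^-1 s1 s1]
Gen 4 (s1^-1): cancels prior s1. Stack: [s3^-1 s1]
Gen 5 (s1^-1): cancels prior s1. Stack: [s3^-1]
Gen 6 (s3): cancels prior s3^-1. Stack: []
Reduced word: (empty)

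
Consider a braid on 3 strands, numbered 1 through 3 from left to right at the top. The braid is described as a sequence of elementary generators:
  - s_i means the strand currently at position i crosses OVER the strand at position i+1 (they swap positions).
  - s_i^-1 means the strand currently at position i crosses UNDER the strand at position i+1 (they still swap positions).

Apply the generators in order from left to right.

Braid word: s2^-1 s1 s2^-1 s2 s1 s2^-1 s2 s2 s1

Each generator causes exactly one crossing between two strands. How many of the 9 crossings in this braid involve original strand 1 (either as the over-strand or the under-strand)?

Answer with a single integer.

Gen 1: crossing 2x3. Involves strand 1? no. Count so far: 0
Gen 2: crossing 1x3. Involves strand 1? yes. Count so far: 1
Gen 3: crossing 1x2. Involves strand 1? yes. Count so far: 2
Gen 4: crossing 2x1. Involves strand 1? yes. Count so far: 3
Gen 5: crossing 3x1. Involves strand 1? yes. Count so far: 4
Gen 6: crossing 3x2. Involves strand 1? no. Count so far: 4
Gen 7: crossing 2x3. Involves strand 1? no. Count so far: 4
Gen 8: crossing 3x2. Involves strand 1? no. Count so far: 4
Gen 9: crossing 1x2. Involves strand 1? yes. Count so far: 5

Answer: 5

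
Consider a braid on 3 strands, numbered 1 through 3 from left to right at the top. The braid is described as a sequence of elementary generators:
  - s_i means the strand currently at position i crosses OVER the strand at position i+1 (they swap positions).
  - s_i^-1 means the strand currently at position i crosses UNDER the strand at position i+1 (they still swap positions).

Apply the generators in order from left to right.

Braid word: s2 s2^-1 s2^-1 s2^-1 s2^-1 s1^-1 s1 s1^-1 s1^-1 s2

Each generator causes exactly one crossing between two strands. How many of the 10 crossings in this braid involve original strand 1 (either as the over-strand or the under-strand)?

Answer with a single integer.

Answer: 4

Derivation:
Gen 1: crossing 2x3. Involves strand 1? no. Count so far: 0
Gen 2: crossing 3x2. Involves strand 1? no. Count so far: 0
Gen 3: crossing 2x3. Involves strand 1? no. Count so far: 0
Gen 4: crossing 3x2. Involves strand 1? no. Count so far: 0
Gen 5: crossing 2x3. Involves strand 1? no. Count so far: 0
Gen 6: crossing 1x3. Involves strand 1? yes. Count so far: 1
Gen 7: crossing 3x1. Involves strand 1? yes. Count so far: 2
Gen 8: crossing 1x3. Involves strand 1? yes. Count so far: 3
Gen 9: crossing 3x1. Involves strand 1? yes. Count so far: 4
Gen 10: crossing 3x2. Involves strand 1? no. Count so far: 4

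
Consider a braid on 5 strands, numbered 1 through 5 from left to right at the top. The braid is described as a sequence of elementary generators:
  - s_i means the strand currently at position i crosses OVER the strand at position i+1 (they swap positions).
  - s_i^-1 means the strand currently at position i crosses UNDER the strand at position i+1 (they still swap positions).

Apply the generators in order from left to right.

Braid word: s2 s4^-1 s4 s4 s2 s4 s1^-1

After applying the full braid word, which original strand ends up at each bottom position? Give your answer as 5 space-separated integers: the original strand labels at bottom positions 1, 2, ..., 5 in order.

Answer: 2 1 3 4 5

Derivation:
Gen 1 (s2): strand 2 crosses over strand 3. Perm now: [1 3 2 4 5]
Gen 2 (s4^-1): strand 4 crosses under strand 5. Perm now: [1 3 2 5 4]
Gen 3 (s4): strand 5 crosses over strand 4. Perm now: [1 3 2 4 5]
Gen 4 (s4): strand 4 crosses over strand 5. Perm now: [1 3 2 5 4]
Gen 5 (s2): strand 3 crosses over strand 2. Perm now: [1 2 3 5 4]
Gen 6 (s4): strand 5 crosses over strand 4. Perm now: [1 2 3 4 5]
Gen 7 (s1^-1): strand 1 crosses under strand 2. Perm now: [2 1 3 4 5]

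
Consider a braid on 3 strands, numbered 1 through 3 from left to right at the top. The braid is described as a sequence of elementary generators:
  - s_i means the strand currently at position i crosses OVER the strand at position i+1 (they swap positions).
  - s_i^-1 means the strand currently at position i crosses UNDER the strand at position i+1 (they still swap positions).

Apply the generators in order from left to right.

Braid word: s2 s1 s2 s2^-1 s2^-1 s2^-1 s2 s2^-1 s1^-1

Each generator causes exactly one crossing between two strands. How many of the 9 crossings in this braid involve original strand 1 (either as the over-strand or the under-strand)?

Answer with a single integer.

Gen 1: crossing 2x3. Involves strand 1? no. Count so far: 0
Gen 2: crossing 1x3. Involves strand 1? yes. Count so far: 1
Gen 3: crossing 1x2. Involves strand 1? yes. Count so far: 2
Gen 4: crossing 2x1. Involves strand 1? yes. Count so far: 3
Gen 5: crossing 1x2. Involves strand 1? yes. Count so far: 4
Gen 6: crossing 2x1. Involves strand 1? yes. Count so far: 5
Gen 7: crossing 1x2. Involves strand 1? yes. Count so far: 6
Gen 8: crossing 2x1. Involves strand 1? yes. Count so far: 7
Gen 9: crossing 3x1. Involves strand 1? yes. Count so far: 8

Answer: 8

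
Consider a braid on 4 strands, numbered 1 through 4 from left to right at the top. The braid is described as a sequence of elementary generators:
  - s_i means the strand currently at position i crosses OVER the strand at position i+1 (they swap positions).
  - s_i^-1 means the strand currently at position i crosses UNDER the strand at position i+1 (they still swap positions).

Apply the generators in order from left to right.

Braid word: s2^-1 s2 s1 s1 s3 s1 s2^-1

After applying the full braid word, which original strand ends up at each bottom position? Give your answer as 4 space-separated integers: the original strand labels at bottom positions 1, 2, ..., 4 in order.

Gen 1 (s2^-1): strand 2 crosses under strand 3. Perm now: [1 3 2 4]
Gen 2 (s2): strand 3 crosses over strand 2. Perm now: [1 2 3 4]
Gen 3 (s1): strand 1 crosses over strand 2. Perm now: [2 1 3 4]
Gen 4 (s1): strand 2 crosses over strand 1. Perm now: [1 2 3 4]
Gen 5 (s3): strand 3 crosses over strand 4. Perm now: [1 2 4 3]
Gen 6 (s1): strand 1 crosses over strand 2. Perm now: [2 1 4 3]
Gen 7 (s2^-1): strand 1 crosses under strand 4. Perm now: [2 4 1 3]

Answer: 2 4 1 3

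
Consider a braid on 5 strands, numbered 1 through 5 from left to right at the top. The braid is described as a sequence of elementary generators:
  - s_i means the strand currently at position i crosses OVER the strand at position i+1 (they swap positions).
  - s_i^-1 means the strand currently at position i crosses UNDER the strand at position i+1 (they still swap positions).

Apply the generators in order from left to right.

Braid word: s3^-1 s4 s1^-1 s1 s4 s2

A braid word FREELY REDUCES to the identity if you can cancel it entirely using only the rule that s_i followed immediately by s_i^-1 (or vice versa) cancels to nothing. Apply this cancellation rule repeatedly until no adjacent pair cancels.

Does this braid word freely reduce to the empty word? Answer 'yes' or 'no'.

Gen 1 (s3^-1): push. Stack: [s3^-1]
Gen 2 (s4): push. Stack: [s3^-1 s4]
Gen 3 (s1^-1): push. Stack: [s3^-1 s4 s1^-1]
Gen 4 (s1): cancels prior s1^-1. Stack: [s3^-1 s4]
Gen 5 (s4): push. Stack: [s3^-1 s4 s4]
Gen 6 (s2): push. Stack: [s3^-1 s4 s4 s2]
Reduced word: s3^-1 s4 s4 s2

Answer: no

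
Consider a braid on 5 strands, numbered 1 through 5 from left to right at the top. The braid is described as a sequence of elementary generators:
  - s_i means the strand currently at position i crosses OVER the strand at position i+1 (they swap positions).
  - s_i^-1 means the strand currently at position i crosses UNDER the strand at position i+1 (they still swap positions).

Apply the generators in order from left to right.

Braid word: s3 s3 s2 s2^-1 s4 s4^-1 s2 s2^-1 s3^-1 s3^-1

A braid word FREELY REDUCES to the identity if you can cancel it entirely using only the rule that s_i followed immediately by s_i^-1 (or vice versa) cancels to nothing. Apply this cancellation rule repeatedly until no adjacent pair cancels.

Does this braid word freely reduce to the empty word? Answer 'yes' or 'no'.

Gen 1 (s3): push. Stack: [s3]
Gen 2 (s3): push. Stack: [s3 s3]
Gen 3 (s2): push. Stack: [s3 s3 s2]
Gen 4 (s2^-1): cancels prior s2. Stack: [s3 s3]
Gen 5 (s4): push. Stack: [s3 s3 s4]
Gen 6 (s4^-1): cancels prior s4. Stack: [s3 s3]
Gen 7 (s2): push. Stack: [s3 s3 s2]
Gen 8 (s2^-1): cancels prior s2. Stack: [s3 s3]
Gen 9 (s3^-1): cancels prior s3. Stack: [s3]
Gen 10 (s3^-1): cancels prior s3. Stack: []
Reduced word: (empty)

Answer: yes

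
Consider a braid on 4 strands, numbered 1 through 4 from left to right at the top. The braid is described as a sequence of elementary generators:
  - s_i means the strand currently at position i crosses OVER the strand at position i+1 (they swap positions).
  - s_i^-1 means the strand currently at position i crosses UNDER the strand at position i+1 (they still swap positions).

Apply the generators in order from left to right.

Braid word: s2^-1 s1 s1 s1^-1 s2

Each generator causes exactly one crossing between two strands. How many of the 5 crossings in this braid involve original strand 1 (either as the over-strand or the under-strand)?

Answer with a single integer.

Gen 1: crossing 2x3. Involves strand 1? no. Count so far: 0
Gen 2: crossing 1x3. Involves strand 1? yes. Count so far: 1
Gen 3: crossing 3x1. Involves strand 1? yes. Count so far: 2
Gen 4: crossing 1x3. Involves strand 1? yes. Count so far: 3
Gen 5: crossing 1x2. Involves strand 1? yes. Count so far: 4

Answer: 4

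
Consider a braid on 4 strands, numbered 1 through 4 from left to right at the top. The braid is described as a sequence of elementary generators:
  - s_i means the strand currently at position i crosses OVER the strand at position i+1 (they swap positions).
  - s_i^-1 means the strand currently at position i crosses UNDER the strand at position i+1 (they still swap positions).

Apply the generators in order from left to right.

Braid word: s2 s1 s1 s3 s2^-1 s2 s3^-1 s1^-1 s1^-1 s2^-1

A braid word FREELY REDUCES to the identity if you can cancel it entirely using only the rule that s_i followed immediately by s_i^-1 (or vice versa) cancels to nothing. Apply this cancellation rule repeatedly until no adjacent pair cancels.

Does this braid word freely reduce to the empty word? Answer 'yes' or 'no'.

Answer: yes

Derivation:
Gen 1 (s2): push. Stack: [s2]
Gen 2 (s1): push. Stack: [s2 s1]
Gen 3 (s1): push. Stack: [s2 s1 s1]
Gen 4 (s3): push. Stack: [s2 s1 s1 s3]
Gen 5 (s2^-1): push. Stack: [s2 s1 s1 s3 s2^-1]
Gen 6 (s2): cancels prior s2^-1. Stack: [s2 s1 s1 s3]
Gen 7 (s3^-1): cancels prior s3. Stack: [s2 s1 s1]
Gen 8 (s1^-1): cancels prior s1. Stack: [s2 s1]
Gen 9 (s1^-1): cancels prior s1. Stack: [s2]
Gen 10 (s2^-1): cancels prior s2. Stack: []
Reduced word: (empty)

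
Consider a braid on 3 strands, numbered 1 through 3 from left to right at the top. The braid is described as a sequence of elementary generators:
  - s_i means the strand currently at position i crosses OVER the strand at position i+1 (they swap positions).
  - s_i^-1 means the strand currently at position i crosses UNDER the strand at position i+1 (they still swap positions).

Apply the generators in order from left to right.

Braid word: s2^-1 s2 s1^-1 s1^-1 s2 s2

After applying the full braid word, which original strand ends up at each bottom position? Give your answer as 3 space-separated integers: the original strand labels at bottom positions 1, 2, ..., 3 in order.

Gen 1 (s2^-1): strand 2 crosses under strand 3. Perm now: [1 3 2]
Gen 2 (s2): strand 3 crosses over strand 2. Perm now: [1 2 3]
Gen 3 (s1^-1): strand 1 crosses under strand 2. Perm now: [2 1 3]
Gen 4 (s1^-1): strand 2 crosses under strand 1. Perm now: [1 2 3]
Gen 5 (s2): strand 2 crosses over strand 3. Perm now: [1 3 2]
Gen 6 (s2): strand 3 crosses over strand 2. Perm now: [1 2 3]

Answer: 1 2 3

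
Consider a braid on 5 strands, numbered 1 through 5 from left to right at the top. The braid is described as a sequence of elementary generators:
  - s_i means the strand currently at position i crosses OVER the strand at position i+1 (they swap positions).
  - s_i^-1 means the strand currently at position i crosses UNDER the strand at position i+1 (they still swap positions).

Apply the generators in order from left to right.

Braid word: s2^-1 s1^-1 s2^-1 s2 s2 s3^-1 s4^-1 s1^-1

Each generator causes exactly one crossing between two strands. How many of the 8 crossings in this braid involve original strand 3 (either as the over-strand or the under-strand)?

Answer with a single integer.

Answer: 3

Derivation:
Gen 1: crossing 2x3. Involves strand 3? yes. Count so far: 1
Gen 2: crossing 1x3. Involves strand 3? yes. Count so far: 2
Gen 3: crossing 1x2. Involves strand 3? no. Count so far: 2
Gen 4: crossing 2x1. Involves strand 3? no. Count so far: 2
Gen 5: crossing 1x2. Involves strand 3? no. Count so far: 2
Gen 6: crossing 1x4. Involves strand 3? no. Count so far: 2
Gen 7: crossing 1x5. Involves strand 3? no. Count so far: 2
Gen 8: crossing 3x2. Involves strand 3? yes. Count so far: 3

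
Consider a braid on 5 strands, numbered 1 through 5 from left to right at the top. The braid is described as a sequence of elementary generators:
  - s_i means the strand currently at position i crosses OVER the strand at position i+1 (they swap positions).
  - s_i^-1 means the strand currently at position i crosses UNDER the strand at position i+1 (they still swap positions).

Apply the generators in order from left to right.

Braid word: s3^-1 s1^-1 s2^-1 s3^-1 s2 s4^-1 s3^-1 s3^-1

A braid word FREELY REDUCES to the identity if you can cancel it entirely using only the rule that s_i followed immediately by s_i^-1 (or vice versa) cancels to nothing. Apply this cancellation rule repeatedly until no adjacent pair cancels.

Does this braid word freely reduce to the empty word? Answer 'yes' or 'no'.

Gen 1 (s3^-1): push. Stack: [s3^-1]
Gen 2 (s1^-1): push. Stack: [s3^-1 s1^-1]
Gen 3 (s2^-1): push. Stack: [s3^-1 s1^-1 s2^-1]
Gen 4 (s3^-1): push. Stack: [s3^-1 s1^-1 s2^-1 s3^-1]
Gen 5 (s2): push. Stack: [s3^-1 s1^-1 s2^-1 s3^-1 s2]
Gen 6 (s4^-1): push. Stack: [s3^-1 s1^-1 s2^-1 s3^-1 s2 s4^-1]
Gen 7 (s3^-1): push. Stack: [s3^-1 s1^-1 s2^-1 s3^-1 s2 s4^-1 s3^-1]
Gen 8 (s3^-1): push. Stack: [s3^-1 s1^-1 s2^-1 s3^-1 s2 s4^-1 s3^-1 s3^-1]
Reduced word: s3^-1 s1^-1 s2^-1 s3^-1 s2 s4^-1 s3^-1 s3^-1

Answer: no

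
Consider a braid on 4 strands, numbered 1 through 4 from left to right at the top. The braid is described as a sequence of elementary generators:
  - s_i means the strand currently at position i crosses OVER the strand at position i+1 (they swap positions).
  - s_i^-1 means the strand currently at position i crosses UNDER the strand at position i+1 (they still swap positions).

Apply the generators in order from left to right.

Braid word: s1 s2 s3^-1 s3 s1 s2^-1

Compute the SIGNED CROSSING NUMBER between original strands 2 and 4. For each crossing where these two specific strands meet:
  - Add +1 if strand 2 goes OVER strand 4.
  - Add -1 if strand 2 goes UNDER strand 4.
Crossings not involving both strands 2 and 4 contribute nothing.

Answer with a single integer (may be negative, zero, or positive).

Gen 1: crossing 1x2. Both 2&4? no. Sum: 0
Gen 2: crossing 1x3. Both 2&4? no. Sum: 0
Gen 3: crossing 1x4. Both 2&4? no. Sum: 0
Gen 4: crossing 4x1. Both 2&4? no. Sum: 0
Gen 5: crossing 2x3. Both 2&4? no. Sum: 0
Gen 6: crossing 2x1. Both 2&4? no. Sum: 0

Answer: 0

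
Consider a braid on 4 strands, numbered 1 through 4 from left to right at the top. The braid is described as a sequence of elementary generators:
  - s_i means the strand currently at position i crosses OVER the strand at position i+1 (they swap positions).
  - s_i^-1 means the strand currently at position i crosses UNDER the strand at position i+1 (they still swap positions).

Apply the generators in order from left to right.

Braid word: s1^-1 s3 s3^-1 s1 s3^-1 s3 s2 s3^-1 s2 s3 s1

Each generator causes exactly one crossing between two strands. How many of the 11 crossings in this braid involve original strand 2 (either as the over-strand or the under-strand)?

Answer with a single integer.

Gen 1: crossing 1x2. Involves strand 2? yes. Count so far: 1
Gen 2: crossing 3x4. Involves strand 2? no. Count so far: 1
Gen 3: crossing 4x3. Involves strand 2? no. Count so far: 1
Gen 4: crossing 2x1. Involves strand 2? yes. Count so far: 2
Gen 5: crossing 3x4. Involves strand 2? no. Count so far: 2
Gen 6: crossing 4x3. Involves strand 2? no. Count so far: 2
Gen 7: crossing 2x3. Involves strand 2? yes. Count so far: 3
Gen 8: crossing 2x4. Involves strand 2? yes. Count so far: 4
Gen 9: crossing 3x4. Involves strand 2? no. Count so far: 4
Gen 10: crossing 3x2. Involves strand 2? yes. Count so far: 5
Gen 11: crossing 1x4. Involves strand 2? no. Count so far: 5

Answer: 5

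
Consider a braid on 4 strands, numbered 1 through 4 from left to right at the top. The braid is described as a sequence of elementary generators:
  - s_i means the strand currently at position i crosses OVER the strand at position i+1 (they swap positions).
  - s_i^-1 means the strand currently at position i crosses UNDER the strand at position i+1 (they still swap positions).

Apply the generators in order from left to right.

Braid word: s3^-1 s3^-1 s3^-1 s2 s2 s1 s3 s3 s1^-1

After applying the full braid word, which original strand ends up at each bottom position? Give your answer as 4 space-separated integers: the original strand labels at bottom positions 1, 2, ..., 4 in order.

Gen 1 (s3^-1): strand 3 crosses under strand 4. Perm now: [1 2 4 3]
Gen 2 (s3^-1): strand 4 crosses under strand 3. Perm now: [1 2 3 4]
Gen 3 (s3^-1): strand 3 crosses under strand 4. Perm now: [1 2 4 3]
Gen 4 (s2): strand 2 crosses over strand 4. Perm now: [1 4 2 3]
Gen 5 (s2): strand 4 crosses over strand 2. Perm now: [1 2 4 3]
Gen 6 (s1): strand 1 crosses over strand 2. Perm now: [2 1 4 3]
Gen 7 (s3): strand 4 crosses over strand 3. Perm now: [2 1 3 4]
Gen 8 (s3): strand 3 crosses over strand 4. Perm now: [2 1 4 3]
Gen 9 (s1^-1): strand 2 crosses under strand 1. Perm now: [1 2 4 3]

Answer: 1 2 4 3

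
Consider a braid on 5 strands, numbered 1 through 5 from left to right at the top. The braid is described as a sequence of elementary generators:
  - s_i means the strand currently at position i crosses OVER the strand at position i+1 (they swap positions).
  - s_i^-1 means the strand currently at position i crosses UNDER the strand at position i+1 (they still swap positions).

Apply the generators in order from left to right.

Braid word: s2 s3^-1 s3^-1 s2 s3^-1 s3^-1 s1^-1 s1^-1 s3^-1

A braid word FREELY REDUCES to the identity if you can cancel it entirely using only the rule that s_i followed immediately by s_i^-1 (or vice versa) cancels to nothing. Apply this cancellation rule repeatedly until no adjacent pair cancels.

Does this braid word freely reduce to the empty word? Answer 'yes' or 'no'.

Answer: no

Derivation:
Gen 1 (s2): push. Stack: [s2]
Gen 2 (s3^-1): push. Stack: [s2 s3^-1]
Gen 3 (s3^-1): push. Stack: [s2 s3^-1 s3^-1]
Gen 4 (s2): push. Stack: [s2 s3^-1 s3^-1 s2]
Gen 5 (s3^-1): push. Stack: [s2 s3^-1 s3^-1 s2 s3^-1]
Gen 6 (s3^-1): push. Stack: [s2 s3^-1 s3^-1 s2 s3^-1 s3^-1]
Gen 7 (s1^-1): push. Stack: [s2 s3^-1 s3^-1 s2 s3^-1 s3^-1 s1^-1]
Gen 8 (s1^-1): push. Stack: [s2 s3^-1 s3^-1 s2 s3^-1 s3^-1 s1^-1 s1^-1]
Gen 9 (s3^-1): push. Stack: [s2 s3^-1 s3^-1 s2 s3^-1 s3^-1 s1^-1 s1^-1 s3^-1]
Reduced word: s2 s3^-1 s3^-1 s2 s3^-1 s3^-1 s1^-1 s1^-1 s3^-1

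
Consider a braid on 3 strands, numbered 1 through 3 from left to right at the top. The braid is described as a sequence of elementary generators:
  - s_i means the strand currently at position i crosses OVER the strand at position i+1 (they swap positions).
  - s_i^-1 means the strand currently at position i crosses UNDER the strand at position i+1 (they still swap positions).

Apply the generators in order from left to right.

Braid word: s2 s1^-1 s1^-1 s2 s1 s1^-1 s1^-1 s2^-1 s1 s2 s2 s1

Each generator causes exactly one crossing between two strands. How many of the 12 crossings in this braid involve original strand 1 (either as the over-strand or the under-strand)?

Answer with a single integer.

Answer: 8

Derivation:
Gen 1: crossing 2x3. Involves strand 1? no. Count so far: 0
Gen 2: crossing 1x3. Involves strand 1? yes. Count so far: 1
Gen 3: crossing 3x1. Involves strand 1? yes. Count so far: 2
Gen 4: crossing 3x2. Involves strand 1? no. Count so far: 2
Gen 5: crossing 1x2. Involves strand 1? yes. Count so far: 3
Gen 6: crossing 2x1. Involves strand 1? yes. Count so far: 4
Gen 7: crossing 1x2. Involves strand 1? yes. Count so far: 5
Gen 8: crossing 1x3. Involves strand 1? yes. Count so far: 6
Gen 9: crossing 2x3. Involves strand 1? no. Count so far: 6
Gen 10: crossing 2x1. Involves strand 1? yes. Count so far: 7
Gen 11: crossing 1x2. Involves strand 1? yes. Count so far: 8
Gen 12: crossing 3x2. Involves strand 1? no. Count so far: 8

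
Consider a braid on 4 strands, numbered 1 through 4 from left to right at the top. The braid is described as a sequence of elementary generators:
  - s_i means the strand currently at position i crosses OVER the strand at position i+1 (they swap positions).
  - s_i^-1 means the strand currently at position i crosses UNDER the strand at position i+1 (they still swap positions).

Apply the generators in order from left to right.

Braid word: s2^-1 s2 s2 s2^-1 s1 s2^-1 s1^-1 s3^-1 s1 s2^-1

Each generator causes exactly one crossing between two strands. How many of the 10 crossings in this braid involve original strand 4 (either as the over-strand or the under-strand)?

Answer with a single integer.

Answer: 2

Derivation:
Gen 1: crossing 2x3. Involves strand 4? no. Count so far: 0
Gen 2: crossing 3x2. Involves strand 4? no. Count so far: 0
Gen 3: crossing 2x3. Involves strand 4? no. Count so far: 0
Gen 4: crossing 3x2. Involves strand 4? no. Count so far: 0
Gen 5: crossing 1x2. Involves strand 4? no. Count so far: 0
Gen 6: crossing 1x3. Involves strand 4? no. Count so far: 0
Gen 7: crossing 2x3. Involves strand 4? no. Count so far: 0
Gen 8: crossing 1x4. Involves strand 4? yes. Count so far: 1
Gen 9: crossing 3x2. Involves strand 4? no. Count so far: 1
Gen 10: crossing 3x4. Involves strand 4? yes. Count so far: 2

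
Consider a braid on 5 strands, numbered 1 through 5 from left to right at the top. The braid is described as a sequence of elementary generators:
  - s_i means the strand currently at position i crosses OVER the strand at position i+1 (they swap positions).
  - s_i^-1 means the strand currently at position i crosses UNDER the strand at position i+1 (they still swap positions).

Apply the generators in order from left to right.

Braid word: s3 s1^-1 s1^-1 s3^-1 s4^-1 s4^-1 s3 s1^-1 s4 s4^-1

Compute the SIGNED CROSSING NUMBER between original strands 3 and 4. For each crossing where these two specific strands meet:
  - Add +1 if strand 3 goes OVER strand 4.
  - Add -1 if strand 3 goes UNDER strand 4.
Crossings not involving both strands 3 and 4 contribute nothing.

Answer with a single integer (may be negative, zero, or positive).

Answer: 3

Derivation:
Gen 1: 3 over 4. Both 3&4? yes. Contrib: +1. Sum: 1
Gen 2: crossing 1x2. Both 3&4? no. Sum: 1
Gen 3: crossing 2x1. Both 3&4? no. Sum: 1
Gen 4: 4 under 3. Both 3&4? yes. Contrib: +1. Sum: 2
Gen 5: crossing 4x5. Both 3&4? no. Sum: 2
Gen 6: crossing 5x4. Both 3&4? no. Sum: 2
Gen 7: 3 over 4. Both 3&4? yes. Contrib: +1. Sum: 3
Gen 8: crossing 1x2. Both 3&4? no. Sum: 3
Gen 9: crossing 3x5. Both 3&4? no. Sum: 3
Gen 10: crossing 5x3. Both 3&4? no. Sum: 3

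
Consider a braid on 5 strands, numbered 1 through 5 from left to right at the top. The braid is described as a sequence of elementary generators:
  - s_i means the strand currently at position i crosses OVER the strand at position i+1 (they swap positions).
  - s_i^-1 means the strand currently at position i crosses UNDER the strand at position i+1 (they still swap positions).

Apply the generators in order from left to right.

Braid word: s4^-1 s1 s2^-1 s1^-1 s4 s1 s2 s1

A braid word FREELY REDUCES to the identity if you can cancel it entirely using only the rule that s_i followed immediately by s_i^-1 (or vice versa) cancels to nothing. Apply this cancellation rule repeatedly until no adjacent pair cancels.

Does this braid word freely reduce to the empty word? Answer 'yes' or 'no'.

Gen 1 (s4^-1): push. Stack: [s4^-1]
Gen 2 (s1): push. Stack: [s4^-1 s1]
Gen 3 (s2^-1): push. Stack: [s4^-1 s1 s2^-1]
Gen 4 (s1^-1): push. Stack: [s4^-1 s1 s2^-1 s1^-1]
Gen 5 (s4): push. Stack: [s4^-1 s1 s2^-1 s1^-1 s4]
Gen 6 (s1): push. Stack: [s4^-1 s1 s2^-1 s1^-1 s4 s1]
Gen 7 (s2): push. Stack: [s4^-1 s1 s2^-1 s1^-1 s4 s1 s2]
Gen 8 (s1): push. Stack: [s4^-1 s1 s2^-1 s1^-1 s4 s1 s2 s1]
Reduced word: s4^-1 s1 s2^-1 s1^-1 s4 s1 s2 s1

Answer: no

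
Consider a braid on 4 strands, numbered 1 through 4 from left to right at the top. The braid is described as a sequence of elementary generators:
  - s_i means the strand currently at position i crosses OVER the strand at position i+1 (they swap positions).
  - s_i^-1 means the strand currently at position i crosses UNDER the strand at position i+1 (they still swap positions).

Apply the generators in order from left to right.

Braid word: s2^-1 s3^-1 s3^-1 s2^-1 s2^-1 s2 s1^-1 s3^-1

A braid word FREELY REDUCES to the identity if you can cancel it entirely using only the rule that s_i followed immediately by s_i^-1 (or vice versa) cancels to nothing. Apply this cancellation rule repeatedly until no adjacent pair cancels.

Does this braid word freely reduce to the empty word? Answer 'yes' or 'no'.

Answer: no

Derivation:
Gen 1 (s2^-1): push. Stack: [s2^-1]
Gen 2 (s3^-1): push. Stack: [s2^-1 s3^-1]
Gen 3 (s3^-1): push. Stack: [s2^-1 s3^-1 s3^-1]
Gen 4 (s2^-1): push. Stack: [s2^-1 s3^-1 s3^-1 s2^-1]
Gen 5 (s2^-1): push. Stack: [s2^-1 s3^-1 s3^-1 s2^-1 s2^-1]
Gen 6 (s2): cancels prior s2^-1. Stack: [s2^-1 s3^-1 s3^-1 s2^-1]
Gen 7 (s1^-1): push. Stack: [s2^-1 s3^-1 s3^-1 s2^-1 s1^-1]
Gen 8 (s3^-1): push. Stack: [s2^-1 s3^-1 s3^-1 s2^-1 s1^-1 s3^-1]
Reduced word: s2^-1 s3^-1 s3^-1 s2^-1 s1^-1 s3^-1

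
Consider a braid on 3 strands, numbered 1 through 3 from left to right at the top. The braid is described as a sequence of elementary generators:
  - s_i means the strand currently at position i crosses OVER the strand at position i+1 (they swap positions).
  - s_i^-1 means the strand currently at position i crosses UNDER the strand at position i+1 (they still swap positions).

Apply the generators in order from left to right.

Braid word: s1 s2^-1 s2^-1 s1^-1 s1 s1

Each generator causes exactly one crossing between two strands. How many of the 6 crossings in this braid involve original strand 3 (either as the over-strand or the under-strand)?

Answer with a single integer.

Answer: 2

Derivation:
Gen 1: crossing 1x2. Involves strand 3? no. Count so far: 0
Gen 2: crossing 1x3. Involves strand 3? yes. Count so far: 1
Gen 3: crossing 3x1. Involves strand 3? yes. Count so far: 2
Gen 4: crossing 2x1. Involves strand 3? no. Count so far: 2
Gen 5: crossing 1x2. Involves strand 3? no. Count so far: 2
Gen 6: crossing 2x1. Involves strand 3? no. Count so far: 2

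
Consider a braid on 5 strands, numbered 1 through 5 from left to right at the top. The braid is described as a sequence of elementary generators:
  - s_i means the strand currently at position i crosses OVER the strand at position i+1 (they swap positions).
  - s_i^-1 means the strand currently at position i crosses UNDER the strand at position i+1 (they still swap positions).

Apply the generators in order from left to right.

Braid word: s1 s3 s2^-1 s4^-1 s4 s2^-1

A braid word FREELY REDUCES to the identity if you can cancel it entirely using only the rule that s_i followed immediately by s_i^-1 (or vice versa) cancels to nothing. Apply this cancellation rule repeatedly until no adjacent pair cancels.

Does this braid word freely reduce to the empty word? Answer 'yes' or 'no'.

Gen 1 (s1): push. Stack: [s1]
Gen 2 (s3): push. Stack: [s1 s3]
Gen 3 (s2^-1): push. Stack: [s1 s3 s2^-1]
Gen 4 (s4^-1): push. Stack: [s1 s3 s2^-1 s4^-1]
Gen 5 (s4): cancels prior s4^-1. Stack: [s1 s3 s2^-1]
Gen 6 (s2^-1): push. Stack: [s1 s3 s2^-1 s2^-1]
Reduced word: s1 s3 s2^-1 s2^-1

Answer: no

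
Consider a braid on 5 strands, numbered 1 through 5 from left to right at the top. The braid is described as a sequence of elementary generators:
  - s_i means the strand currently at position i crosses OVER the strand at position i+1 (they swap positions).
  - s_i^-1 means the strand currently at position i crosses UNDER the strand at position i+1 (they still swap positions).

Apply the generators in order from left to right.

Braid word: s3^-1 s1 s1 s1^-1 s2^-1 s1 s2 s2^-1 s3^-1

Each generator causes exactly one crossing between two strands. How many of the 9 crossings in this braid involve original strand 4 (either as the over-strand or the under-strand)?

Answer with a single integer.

Answer: 3

Derivation:
Gen 1: crossing 3x4. Involves strand 4? yes. Count so far: 1
Gen 2: crossing 1x2. Involves strand 4? no. Count so far: 1
Gen 3: crossing 2x1. Involves strand 4? no. Count so far: 1
Gen 4: crossing 1x2. Involves strand 4? no. Count so far: 1
Gen 5: crossing 1x4. Involves strand 4? yes. Count so far: 2
Gen 6: crossing 2x4. Involves strand 4? yes. Count so far: 3
Gen 7: crossing 2x1. Involves strand 4? no. Count so far: 3
Gen 8: crossing 1x2. Involves strand 4? no. Count so far: 3
Gen 9: crossing 1x3. Involves strand 4? no. Count so far: 3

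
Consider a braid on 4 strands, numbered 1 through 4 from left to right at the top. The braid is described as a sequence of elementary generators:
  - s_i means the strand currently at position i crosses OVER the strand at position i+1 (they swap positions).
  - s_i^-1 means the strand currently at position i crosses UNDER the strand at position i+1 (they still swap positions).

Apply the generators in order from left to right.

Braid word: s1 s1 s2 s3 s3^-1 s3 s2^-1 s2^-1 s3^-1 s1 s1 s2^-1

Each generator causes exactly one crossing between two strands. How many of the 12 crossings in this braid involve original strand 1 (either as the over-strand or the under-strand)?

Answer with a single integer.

Gen 1: crossing 1x2. Involves strand 1? yes. Count so far: 1
Gen 2: crossing 2x1. Involves strand 1? yes. Count so far: 2
Gen 3: crossing 2x3. Involves strand 1? no. Count so far: 2
Gen 4: crossing 2x4. Involves strand 1? no. Count so far: 2
Gen 5: crossing 4x2. Involves strand 1? no. Count so far: 2
Gen 6: crossing 2x4. Involves strand 1? no. Count so far: 2
Gen 7: crossing 3x4. Involves strand 1? no. Count so far: 2
Gen 8: crossing 4x3. Involves strand 1? no. Count so far: 2
Gen 9: crossing 4x2. Involves strand 1? no. Count so far: 2
Gen 10: crossing 1x3. Involves strand 1? yes. Count so far: 3
Gen 11: crossing 3x1. Involves strand 1? yes. Count so far: 4
Gen 12: crossing 3x2. Involves strand 1? no. Count so far: 4

Answer: 4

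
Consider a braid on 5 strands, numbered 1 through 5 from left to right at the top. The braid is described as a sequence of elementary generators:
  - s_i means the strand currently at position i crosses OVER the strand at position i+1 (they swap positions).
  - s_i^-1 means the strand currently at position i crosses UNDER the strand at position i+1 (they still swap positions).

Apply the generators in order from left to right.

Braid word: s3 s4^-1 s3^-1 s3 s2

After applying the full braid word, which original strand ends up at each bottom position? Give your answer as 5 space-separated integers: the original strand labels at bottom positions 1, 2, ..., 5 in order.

Answer: 1 4 2 5 3

Derivation:
Gen 1 (s3): strand 3 crosses over strand 4. Perm now: [1 2 4 3 5]
Gen 2 (s4^-1): strand 3 crosses under strand 5. Perm now: [1 2 4 5 3]
Gen 3 (s3^-1): strand 4 crosses under strand 5. Perm now: [1 2 5 4 3]
Gen 4 (s3): strand 5 crosses over strand 4. Perm now: [1 2 4 5 3]
Gen 5 (s2): strand 2 crosses over strand 4. Perm now: [1 4 2 5 3]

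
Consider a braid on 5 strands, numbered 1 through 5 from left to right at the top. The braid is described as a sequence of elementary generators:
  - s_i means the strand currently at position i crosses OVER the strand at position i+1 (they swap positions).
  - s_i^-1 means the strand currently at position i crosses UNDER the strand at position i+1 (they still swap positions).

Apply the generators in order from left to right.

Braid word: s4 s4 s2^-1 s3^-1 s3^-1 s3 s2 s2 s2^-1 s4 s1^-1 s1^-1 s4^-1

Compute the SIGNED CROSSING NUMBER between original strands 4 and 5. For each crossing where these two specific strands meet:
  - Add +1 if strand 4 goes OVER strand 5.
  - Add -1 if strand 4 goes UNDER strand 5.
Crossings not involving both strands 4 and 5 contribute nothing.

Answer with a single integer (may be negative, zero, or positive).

Gen 1: 4 over 5. Both 4&5? yes. Contrib: +1. Sum: 1
Gen 2: 5 over 4. Both 4&5? yes. Contrib: -1. Sum: 0
Gen 3: crossing 2x3. Both 4&5? no. Sum: 0
Gen 4: crossing 2x4. Both 4&5? no. Sum: 0
Gen 5: crossing 4x2. Both 4&5? no. Sum: 0
Gen 6: crossing 2x4. Both 4&5? no. Sum: 0
Gen 7: crossing 3x4. Both 4&5? no. Sum: 0
Gen 8: crossing 4x3. Both 4&5? no. Sum: 0
Gen 9: crossing 3x4. Both 4&5? no. Sum: 0
Gen 10: crossing 2x5. Both 4&5? no. Sum: 0
Gen 11: crossing 1x4. Both 4&5? no. Sum: 0
Gen 12: crossing 4x1. Both 4&5? no. Sum: 0
Gen 13: crossing 5x2. Both 4&5? no. Sum: 0

Answer: 0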